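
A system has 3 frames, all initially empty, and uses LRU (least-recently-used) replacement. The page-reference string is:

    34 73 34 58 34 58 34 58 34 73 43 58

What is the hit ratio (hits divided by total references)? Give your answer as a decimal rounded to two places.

0.58

34 -> fault, frames [34]
73 -> fault, frames [34, 73]
34 -> hit
58 -> fault, frames [73, 34, 58]
34 -> hit
58 -> hit
34 -> hit
58 -> hit
34 -> hit
73 -> hit
43 -> fault, evict 58, frames [34, 73, 43]
58 -> fault, evict 34, frames [73, 43, 58]
Hits: 7 of 12 references → 7/12 = 0.5833.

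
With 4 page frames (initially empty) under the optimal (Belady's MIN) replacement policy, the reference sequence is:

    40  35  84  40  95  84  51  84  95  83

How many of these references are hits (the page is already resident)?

40 -> miss, frames {40}
35 -> miss, frames {40,35}
84 -> miss, frames {40,35,84}
40 -> hit
95 -> miss, frames {40,35,84,95}
84 -> hit
51 -> miss, evict 35, frames {40,84,95,51}
84 -> hit
95 -> hit
83 -> miss, evict 51, frames {40,84,95,83}
Hits: 4.

4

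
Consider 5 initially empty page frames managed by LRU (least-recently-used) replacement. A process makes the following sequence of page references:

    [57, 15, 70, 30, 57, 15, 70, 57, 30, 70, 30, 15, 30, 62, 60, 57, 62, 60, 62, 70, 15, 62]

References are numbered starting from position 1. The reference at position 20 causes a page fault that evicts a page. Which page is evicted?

pos 1: 57: fault, frames {57}
pos 2: 15: fault, frames {57,15}
pos 3: 70: fault, frames {57,15,70}
pos 4: 30: fault, frames {57,15,70,30}
pos 5: 57: hit
pos 6: 15: hit
pos 7: 70: hit
pos 8: 57: hit
pos 9: 30: hit
pos 10: 70: hit
pos 11: 30: hit
pos 12: 15: hit
pos 13: 30: hit
pos 14: 62: fault, frames {57,70,15,30,62}
pos 15: 60: fault, evict 57, frames {70,15,30,62,60}
pos 16: 57: fault, evict 70, frames {15,30,62,60,57}
pos 17: 62: hit
pos 18: 60: hit
pos 19: 62: hit
pos 20: 70: fault, evict 15, frames {30,57,60,62,70}
At position 20, page 15 is evicted.

15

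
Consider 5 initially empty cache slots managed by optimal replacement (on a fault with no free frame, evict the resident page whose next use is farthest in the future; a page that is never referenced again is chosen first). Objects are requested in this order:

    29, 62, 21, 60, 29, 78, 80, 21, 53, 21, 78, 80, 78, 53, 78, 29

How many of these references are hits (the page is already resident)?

9

29 → fault, frames {29}
62 → fault, frames {29,62}
21 → fault, frames {29,62,21}
60 → fault, frames {29,62,21,60}
29 → hit
78 → fault, frames {29,62,21,60,78}
80 → fault, evict 60, frames {29,62,21,78,80}
21 → hit
53 → fault, evict 62, frames {29,21,78,80,53}
21 → hit
78 → hit
80 → hit
78 → hit
53 → hit
78 → hit
29 → hit
Hits: 9.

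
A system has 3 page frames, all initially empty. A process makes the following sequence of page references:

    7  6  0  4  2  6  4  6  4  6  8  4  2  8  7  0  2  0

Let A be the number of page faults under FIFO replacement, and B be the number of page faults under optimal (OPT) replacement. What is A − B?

3

Under FIFO: F F F F F F . . . . F F F . F F . . → 11 faults.
Under OPT: F F F F F . . . . . F . . . F F . . → 8 faults.
A − B = 11 − 8 = 3.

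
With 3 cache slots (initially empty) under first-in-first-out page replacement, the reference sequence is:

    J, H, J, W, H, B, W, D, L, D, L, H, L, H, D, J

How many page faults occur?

8

J: fault, frames {J}
H: fault, frames {J,H}
J: hit
W: fault, frames {J,H,W}
H: hit
B: fault, evict J, frames {H,W,B}
W: hit
D: fault, evict H, frames {W,B,D}
L: fault, evict W, frames {B,D,L}
D: hit
L: hit
H: fault, evict B, frames {D,L,H}
L: hit
H: hit
D: hit
J: fault, evict D, frames {L,H,J}
Page faults: 8.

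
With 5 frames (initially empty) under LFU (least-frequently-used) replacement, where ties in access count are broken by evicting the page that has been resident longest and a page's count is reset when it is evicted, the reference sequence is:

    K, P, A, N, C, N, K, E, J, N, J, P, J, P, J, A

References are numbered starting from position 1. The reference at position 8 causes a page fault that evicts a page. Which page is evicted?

pos 1: K → fault, frames (K)
pos 2: P → fault, frames (K P)
pos 3: A → fault, frames (K P A)
pos 4: N → fault, frames (K P A N)
pos 5: C → fault, frames (K P A N C)
pos 6: N → hit
pos 7: K → hit
pos 8: E → fault, evict P, frames (K A N C E)
At position 8, page P is evicted.

P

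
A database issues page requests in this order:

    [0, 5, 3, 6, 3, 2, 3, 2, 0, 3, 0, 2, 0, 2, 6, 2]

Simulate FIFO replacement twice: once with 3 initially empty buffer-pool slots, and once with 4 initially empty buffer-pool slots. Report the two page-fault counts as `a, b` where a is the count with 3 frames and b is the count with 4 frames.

9, 6

3 frames: F F F F . F . . F F . . . . F F → 9 faults.
4 frames: F F F F . F . . F . . . . . . . → 6 faults.
6 < 9: adding a frame reduced faults, as is typical.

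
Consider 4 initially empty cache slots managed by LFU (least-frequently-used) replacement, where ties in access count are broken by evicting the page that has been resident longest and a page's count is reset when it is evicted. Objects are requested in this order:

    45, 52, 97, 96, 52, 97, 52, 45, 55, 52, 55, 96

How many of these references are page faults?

6

45 -> fault, frames (45)
52 -> fault, frames (45 52)
97 -> fault, frames (45 52 97)
96 -> fault, frames (45 52 97 96)
52 -> hit
97 -> hit
52 -> hit
45 -> hit
55 -> fault, evict 96, frames (45 52 97 55)
52 -> hit
55 -> hit
96 -> fault, evict 45, frames (52 97 55 96)
Page faults: 6.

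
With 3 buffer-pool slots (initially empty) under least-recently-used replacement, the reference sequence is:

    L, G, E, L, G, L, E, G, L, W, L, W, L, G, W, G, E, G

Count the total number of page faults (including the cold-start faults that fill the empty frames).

L: miss, frames (L)
G: miss, frames (L G)
E: miss, frames (L G E)
L: hit
G: hit
L: hit
E: hit
G: hit
L: hit
W: miss, evict E, frames (G L W)
L: hit
W: hit
L: hit
G: hit
W: hit
G: hit
E: miss, evict L, frames (W G E)
G: hit
Page faults: 5.

5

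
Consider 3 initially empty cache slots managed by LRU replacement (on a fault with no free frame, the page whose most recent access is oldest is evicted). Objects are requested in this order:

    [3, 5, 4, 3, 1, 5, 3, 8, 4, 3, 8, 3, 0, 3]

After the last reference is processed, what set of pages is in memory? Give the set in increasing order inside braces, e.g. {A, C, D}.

3 → miss, frames (3)
5 → miss, frames (3 5)
4 → miss, frames (3 5 4)
3 → hit
1 → miss, evict 5, frames (4 3 1)
5 → miss, evict 4, frames (3 1 5)
3 → hit
8 → miss, evict 1, frames (5 3 8)
4 → miss, evict 5, frames (3 8 4)
3 → hit
8 → hit
3 → hit
0 → miss, evict 4, frames (8 3 0)
3 → hit

{0, 3, 8}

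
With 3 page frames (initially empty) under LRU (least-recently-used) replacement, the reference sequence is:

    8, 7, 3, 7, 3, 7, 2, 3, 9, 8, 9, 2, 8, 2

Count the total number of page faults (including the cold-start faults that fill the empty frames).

7

8: miss, frames [8]
7: miss, frames [8, 7]
3: miss, frames [8, 7, 3]
7: hit
3: hit
7: hit
2: miss, evict 8, frames [3, 7, 2]
3: hit
9: miss, evict 7, frames [2, 3, 9]
8: miss, evict 2, frames [3, 9, 8]
9: hit
2: miss, evict 3, frames [8, 9, 2]
8: hit
2: hit
Page faults: 7.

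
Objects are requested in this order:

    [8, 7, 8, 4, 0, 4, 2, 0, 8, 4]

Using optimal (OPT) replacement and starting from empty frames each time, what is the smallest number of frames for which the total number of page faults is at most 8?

f=1: 10 faults
f=2: 7 faults
f=3: 6 faults
f=4: 5 faults
f=5: 5 faults
Smallest f with faults ≤ 8 is 2.

2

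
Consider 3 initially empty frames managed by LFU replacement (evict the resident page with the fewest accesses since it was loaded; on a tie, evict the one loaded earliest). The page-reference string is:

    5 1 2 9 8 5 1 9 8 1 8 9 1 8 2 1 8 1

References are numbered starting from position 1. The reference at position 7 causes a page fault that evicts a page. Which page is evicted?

9

pos 1: 5 → fault, frames [5]
pos 2: 1 → fault, frames [5, 1]
pos 3: 2 → fault, frames [5, 1, 2]
pos 4: 9 → fault, evict 5, frames [1, 2, 9]
pos 5: 8 → fault, evict 1, frames [2, 9, 8]
pos 6: 5 → fault, evict 2, frames [9, 8, 5]
pos 7: 1 → fault, evict 9, frames [8, 5, 1]
At position 7, page 9 is evicted.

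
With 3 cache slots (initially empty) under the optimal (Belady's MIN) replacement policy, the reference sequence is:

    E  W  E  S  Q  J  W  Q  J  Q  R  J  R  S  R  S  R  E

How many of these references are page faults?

E: fault, frames [E]
W: fault, frames [E, W]
E: hit
S: fault, frames [E, W, S]
Q: fault, evict E, frames [W, S, Q]
J: fault, evict S, frames [W, Q, J]
W: hit
Q: hit
J: hit
Q: hit
R: fault, evict Q, frames [W, J, R]
J: hit
R: hit
S: fault, evict J, frames [W, R, S]
R: hit
S: hit
R: hit
E: fault, evict S, frames [W, R, E]
Page faults: 8.

8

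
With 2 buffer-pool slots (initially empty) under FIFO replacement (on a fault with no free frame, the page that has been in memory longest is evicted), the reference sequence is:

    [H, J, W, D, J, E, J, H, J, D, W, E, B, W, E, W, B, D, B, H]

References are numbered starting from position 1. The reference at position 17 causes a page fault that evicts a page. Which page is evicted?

W

pos 1: H -> miss, frames [H]
pos 2: J -> miss, frames [H, J]
pos 3: W -> miss, evict H, frames [J, W]
pos 4: D -> miss, evict J, frames [W, D]
pos 5: J -> miss, evict W, frames [D, J]
pos 6: E -> miss, evict D, frames [J, E]
pos 7: J -> hit
pos 8: H -> miss, evict J, frames [E, H]
pos 9: J -> miss, evict E, frames [H, J]
pos 10: D -> miss, evict H, frames [J, D]
pos 11: W -> miss, evict J, frames [D, W]
pos 12: E -> miss, evict D, frames [W, E]
pos 13: B -> miss, evict W, frames [E, B]
pos 14: W -> miss, evict E, frames [B, W]
pos 15: E -> miss, evict B, frames [W, E]
pos 16: W -> hit
pos 17: B -> miss, evict W, frames [E, B]
At position 17, page W is evicted.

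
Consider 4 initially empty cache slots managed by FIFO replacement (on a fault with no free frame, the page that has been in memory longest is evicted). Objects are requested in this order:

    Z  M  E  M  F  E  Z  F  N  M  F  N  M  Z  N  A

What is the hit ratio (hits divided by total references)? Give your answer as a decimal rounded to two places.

Z → fault, frames {Z}
M → fault, frames {Z,M}
E → fault, frames {Z,M,E}
M → hit
F → fault, frames {Z,M,E,F}
E → hit
Z → hit
F → hit
N → fault, evict Z, frames {M,E,F,N}
M → hit
F → hit
N → hit
M → hit
Z → fault, evict M, frames {E,F,N,Z}
N → hit
A → fault, evict E, frames {F,N,Z,A}
Hits: 9 of 16 references → 9/16 = 0.5625.

0.56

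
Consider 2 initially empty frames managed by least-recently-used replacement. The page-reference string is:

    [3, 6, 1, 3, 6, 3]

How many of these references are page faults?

3 -> miss, frames (3)
6 -> miss, frames (3 6)
1 -> miss, evict 3, frames (6 1)
3 -> miss, evict 6, frames (1 3)
6 -> miss, evict 1, frames (3 6)
3 -> hit
Page faults: 5.

5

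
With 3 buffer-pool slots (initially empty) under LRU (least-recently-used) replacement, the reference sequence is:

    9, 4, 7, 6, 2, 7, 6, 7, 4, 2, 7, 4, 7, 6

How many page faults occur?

8

9: fault, frames (9)
4: fault, frames (9 4)
7: fault, frames (9 4 7)
6: fault, evict 9, frames (4 7 6)
2: fault, evict 4, frames (7 6 2)
7: hit
6: hit
7: hit
4: fault, evict 2, frames (6 7 4)
2: fault, evict 6, frames (7 4 2)
7: hit
4: hit
7: hit
6: fault, evict 2, frames (4 7 6)
Page faults: 8.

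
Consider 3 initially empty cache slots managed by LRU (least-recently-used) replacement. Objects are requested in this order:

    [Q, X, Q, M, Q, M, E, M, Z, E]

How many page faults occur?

5

Q: miss, frames (Q)
X: miss, frames (Q X)
Q: hit
M: miss, frames (X Q M)
Q: hit
M: hit
E: miss, evict X, frames (Q M E)
M: hit
Z: miss, evict Q, frames (E M Z)
E: hit
Page faults: 5.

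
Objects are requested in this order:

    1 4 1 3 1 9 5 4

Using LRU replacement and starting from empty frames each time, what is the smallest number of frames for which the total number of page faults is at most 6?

f=1: 8 faults
f=2: 6 faults
f=3: 6 faults
f=4: 6 faults
f=5: 5 faults
Smallest f with faults ≤ 6 is 2.

2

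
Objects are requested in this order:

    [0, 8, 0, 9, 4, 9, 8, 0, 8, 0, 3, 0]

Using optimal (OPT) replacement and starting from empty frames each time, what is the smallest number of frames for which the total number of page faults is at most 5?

4

f=1: 12 faults
f=2: 7 faults
f=3: 6 faults
f=4: 5 faults
f=5: 5 faults
Smallest f with faults ≤ 5 is 4.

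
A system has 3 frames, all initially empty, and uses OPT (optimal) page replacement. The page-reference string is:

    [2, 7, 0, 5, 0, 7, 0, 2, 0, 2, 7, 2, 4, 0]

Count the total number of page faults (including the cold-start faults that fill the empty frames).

6

2 → fault, frames [2]
7 → fault, frames [2, 7]
0 → fault, frames [2, 7, 0]
5 → fault, evict 2, frames [7, 0, 5]
0 → hit
7 → hit
0 → hit
2 → fault, evict 5, frames [7, 0, 2]
0 → hit
2 → hit
7 → hit
2 → hit
4 → fault, evict 2, frames [7, 0, 4]
0 → hit
Page faults: 6.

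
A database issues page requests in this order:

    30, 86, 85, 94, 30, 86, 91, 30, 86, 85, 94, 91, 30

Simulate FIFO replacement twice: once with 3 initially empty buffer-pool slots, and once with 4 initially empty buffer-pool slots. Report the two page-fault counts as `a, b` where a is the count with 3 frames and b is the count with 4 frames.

3 frames: F F F F F F F . . F F . F → 10 faults.
4 frames: F F F F . . F F F F F F F → 11 faults.
11 > 10: adding a frame increased faults — Belady's anomaly.

10, 11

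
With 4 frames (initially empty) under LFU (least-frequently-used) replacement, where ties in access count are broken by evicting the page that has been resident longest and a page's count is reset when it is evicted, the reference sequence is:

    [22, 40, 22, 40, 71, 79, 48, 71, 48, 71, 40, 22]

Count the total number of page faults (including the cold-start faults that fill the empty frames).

22 → fault, frames {22}
40 → fault, frames {22,40}
22 → hit
40 → hit
71 → fault, frames {22,40,71}
79 → fault, frames {22,40,71,79}
48 → fault, evict 71, frames {22,40,79,48}
71 → fault, evict 79, frames {22,40,48,71}
48 → hit
71 → hit
40 → hit
22 → hit
Page faults: 6.

6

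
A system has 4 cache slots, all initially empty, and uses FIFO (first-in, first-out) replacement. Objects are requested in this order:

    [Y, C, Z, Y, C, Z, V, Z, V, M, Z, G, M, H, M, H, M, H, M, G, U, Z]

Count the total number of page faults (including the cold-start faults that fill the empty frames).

9

Y: miss, frames [Y]
C: miss, frames [Y, C]
Z: miss, frames [Y, C, Z]
Y: hit
C: hit
Z: hit
V: miss, frames [Y, C, Z, V]
Z: hit
V: hit
M: miss, evict Y, frames [C, Z, V, M]
Z: hit
G: miss, evict C, frames [Z, V, M, G]
M: hit
H: miss, evict Z, frames [V, M, G, H]
M: hit
H: hit
M: hit
H: hit
M: hit
G: hit
U: miss, evict V, frames [M, G, H, U]
Z: miss, evict M, frames [G, H, U, Z]
Page faults: 9.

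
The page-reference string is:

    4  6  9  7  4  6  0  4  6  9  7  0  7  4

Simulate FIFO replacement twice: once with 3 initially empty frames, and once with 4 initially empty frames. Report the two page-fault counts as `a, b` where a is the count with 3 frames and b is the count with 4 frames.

10, 11

3 frames: F F F F F F F . . F F . . F → 10 faults.
4 frames: F F F F . . F F F F F F . F → 11 faults.
11 > 10: adding a frame increased faults — Belady's anomaly.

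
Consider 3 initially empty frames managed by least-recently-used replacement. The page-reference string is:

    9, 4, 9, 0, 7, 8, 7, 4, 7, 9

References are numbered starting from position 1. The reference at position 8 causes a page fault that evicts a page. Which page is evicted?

pos 1: 9: fault, frames [9]
pos 2: 4: fault, frames [9, 4]
pos 3: 9: hit
pos 4: 0: fault, frames [4, 9, 0]
pos 5: 7: fault, evict 4, frames [9, 0, 7]
pos 6: 8: fault, evict 9, frames [0, 7, 8]
pos 7: 7: hit
pos 8: 4: fault, evict 0, frames [8, 7, 4]
At position 8, page 0 is evicted.

0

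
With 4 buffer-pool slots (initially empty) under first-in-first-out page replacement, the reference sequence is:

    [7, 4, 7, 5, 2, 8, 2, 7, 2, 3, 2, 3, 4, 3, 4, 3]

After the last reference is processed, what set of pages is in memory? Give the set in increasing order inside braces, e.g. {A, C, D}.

{3, 4, 7, 8}

7 → miss, frames (7)
4 → miss, frames (7 4)
7 → hit
5 → miss, frames (7 4 5)
2 → miss, frames (7 4 5 2)
8 → miss, evict 7, frames (4 5 2 8)
2 → hit
7 → miss, evict 4, frames (5 2 8 7)
2 → hit
3 → miss, evict 5, frames (2 8 7 3)
2 → hit
3 → hit
4 → miss, evict 2, frames (8 7 3 4)
3 → hit
4 → hit
3 → hit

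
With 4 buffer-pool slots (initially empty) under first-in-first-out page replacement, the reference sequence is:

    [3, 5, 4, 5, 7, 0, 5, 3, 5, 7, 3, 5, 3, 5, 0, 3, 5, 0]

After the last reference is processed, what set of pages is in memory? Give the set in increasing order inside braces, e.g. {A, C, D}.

3: fault, frames (3)
5: fault, frames (3 5)
4: fault, frames (3 5 4)
5: hit
7: fault, frames (3 5 4 7)
0: fault, evict 3, frames (5 4 7 0)
5: hit
3: fault, evict 5, frames (4 7 0 3)
5: fault, evict 4, frames (7 0 3 5)
7: hit
3: hit
5: hit
3: hit
5: hit
0: hit
3: hit
5: hit
0: hit

{0, 3, 5, 7}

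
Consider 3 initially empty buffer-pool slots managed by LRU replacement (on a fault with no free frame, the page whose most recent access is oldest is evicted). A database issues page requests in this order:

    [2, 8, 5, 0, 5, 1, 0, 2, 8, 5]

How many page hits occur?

2 -> miss, frames [2]
8 -> miss, frames [2, 8]
5 -> miss, frames [2, 8, 5]
0 -> miss, evict 2, frames [8, 5, 0]
5 -> hit
1 -> miss, evict 8, frames [0, 5, 1]
0 -> hit
2 -> miss, evict 5, frames [1, 0, 2]
8 -> miss, evict 1, frames [0, 2, 8]
5 -> miss, evict 0, frames [2, 8, 5]
Hits: 2.

2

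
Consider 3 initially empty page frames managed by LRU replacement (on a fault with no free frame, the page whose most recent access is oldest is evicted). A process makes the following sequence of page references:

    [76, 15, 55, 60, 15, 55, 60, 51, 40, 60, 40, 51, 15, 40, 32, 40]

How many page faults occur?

76: miss, frames (76)
15: miss, frames (76 15)
55: miss, frames (76 15 55)
60: miss, evict 76, frames (15 55 60)
15: hit
55: hit
60: hit
51: miss, evict 15, frames (55 60 51)
40: miss, evict 55, frames (60 51 40)
60: hit
40: hit
51: hit
15: miss, evict 60, frames (40 51 15)
40: hit
32: miss, evict 51, frames (15 40 32)
40: hit
Page faults: 8.

8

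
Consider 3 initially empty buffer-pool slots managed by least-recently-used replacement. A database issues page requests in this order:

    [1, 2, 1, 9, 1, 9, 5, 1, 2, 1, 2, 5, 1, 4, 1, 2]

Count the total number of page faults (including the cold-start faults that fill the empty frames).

1: miss, frames {1}
2: miss, frames {1,2}
1: hit
9: miss, frames {2,1,9}
1: hit
9: hit
5: miss, evict 2, frames {1,9,5}
1: hit
2: miss, evict 9, frames {5,1,2}
1: hit
2: hit
5: hit
1: hit
4: miss, evict 2, frames {5,1,4}
1: hit
2: miss, evict 5, frames {4,1,2}
Page faults: 7.

7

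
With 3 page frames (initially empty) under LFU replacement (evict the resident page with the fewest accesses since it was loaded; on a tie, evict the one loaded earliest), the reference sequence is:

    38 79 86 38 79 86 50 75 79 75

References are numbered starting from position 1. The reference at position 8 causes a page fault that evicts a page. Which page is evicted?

pos 1: 38 → fault, frames (38)
pos 2: 79 → fault, frames (38 79)
pos 3: 86 → fault, frames (38 79 86)
pos 4: 38 → hit
pos 5: 79 → hit
pos 6: 86 → hit
pos 7: 50 → fault, evict 38, frames (79 86 50)
pos 8: 75 → fault, evict 50, frames (79 86 75)
At position 8, page 50 is evicted.

50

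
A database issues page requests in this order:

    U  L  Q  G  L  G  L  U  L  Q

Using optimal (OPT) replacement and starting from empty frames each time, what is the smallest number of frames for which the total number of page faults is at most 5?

3

f=1: 10 faults
f=2: 6 faults
f=3: 5 faults
f=4: 4 faults
Smallest f with faults ≤ 5 is 3.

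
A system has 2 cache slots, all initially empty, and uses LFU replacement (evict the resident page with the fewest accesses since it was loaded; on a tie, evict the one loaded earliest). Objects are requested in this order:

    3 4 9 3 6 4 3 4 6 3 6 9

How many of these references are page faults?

11

3: miss, frames [3]
4: miss, frames [3, 4]
9: miss, evict 3, frames [4, 9]
3: miss, evict 4, frames [9, 3]
6: miss, evict 9, frames [3, 6]
4: miss, evict 3, frames [6, 4]
3: miss, evict 6, frames [4, 3]
4: hit
6: miss, evict 3, frames [4, 6]
3: miss, evict 6, frames [4, 3]
6: miss, evict 3, frames [4, 6]
9: miss, evict 6, frames [4, 9]
Page faults: 11.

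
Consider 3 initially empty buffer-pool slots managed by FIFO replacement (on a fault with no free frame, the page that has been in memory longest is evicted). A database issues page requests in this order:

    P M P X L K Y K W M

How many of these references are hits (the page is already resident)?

2

P → miss, frames (P)
M → miss, frames (P M)
P → hit
X → miss, frames (P M X)
L → miss, evict P, frames (M X L)
K → miss, evict M, frames (X L K)
Y → miss, evict X, frames (L K Y)
K → hit
W → miss, evict L, frames (K Y W)
M → miss, evict K, frames (Y W M)
Hits: 2.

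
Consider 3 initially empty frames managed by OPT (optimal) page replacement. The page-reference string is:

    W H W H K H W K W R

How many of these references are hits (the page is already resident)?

6

W -> miss, frames (W)
H -> miss, frames (W H)
W -> hit
H -> hit
K -> miss, frames (W H K)
H -> hit
W -> hit
K -> hit
W -> hit
R -> miss, evict K, frames (W H R)
Hits: 6.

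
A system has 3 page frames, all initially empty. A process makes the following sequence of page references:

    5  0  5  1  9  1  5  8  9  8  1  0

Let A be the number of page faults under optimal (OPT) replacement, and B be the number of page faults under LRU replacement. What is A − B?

-2

Under OPT: F F . F F . . F . . . F → 6 faults.
Under LRU: F F . F F . . F F . F F → 8 faults.
A − B = 6 − 8 = -2.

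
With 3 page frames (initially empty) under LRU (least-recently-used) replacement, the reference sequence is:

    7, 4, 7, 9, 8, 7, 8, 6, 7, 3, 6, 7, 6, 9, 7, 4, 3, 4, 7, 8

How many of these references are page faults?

7 -> fault, frames {7}
4 -> fault, frames {7,4}
7 -> hit
9 -> fault, frames {4,7,9}
8 -> fault, evict 4, frames {7,9,8}
7 -> hit
8 -> hit
6 -> fault, evict 9, frames {7,8,6}
7 -> hit
3 -> fault, evict 8, frames {6,7,3}
6 -> hit
7 -> hit
6 -> hit
9 -> fault, evict 3, frames {7,6,9}
7 -> hit
4 -> fault, evict 6, frames {9,7,4}
3 -> fault, evict 9, frames {7,4,3}
4 -> hit
7 -> hit
8 -> fault, evict 3, frames {4,7,8}
Page faults: 10.

10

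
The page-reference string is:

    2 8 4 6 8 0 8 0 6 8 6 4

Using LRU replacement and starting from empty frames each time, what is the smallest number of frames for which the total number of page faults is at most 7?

3

f=1: 12 faults
f=2: 9 faults
f=3: 6 faults
f=4: 5 faults
f=5: 5 faults
Smallest f with faults ≤ 7 is 3.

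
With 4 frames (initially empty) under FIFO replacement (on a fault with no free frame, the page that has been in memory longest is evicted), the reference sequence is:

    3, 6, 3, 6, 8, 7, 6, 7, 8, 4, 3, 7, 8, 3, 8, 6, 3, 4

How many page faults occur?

3: fault, frames (3)
6: fault, frames (3 6)
3: hit
6: hit
8: fault, frames (3 6 8)
7: fault, frames (3 6 8 7)
6: hit
7: hit
8: hit
4: fault, evict 3, frames (6 8 7 4)
3: fault, evict 6, frames (8 7 4 3)
7: hit
8: hit
3: hit
8: hit
6: fault, evict 8, frames (7 4 3 6)
3: hit
4: hit
Page faults: 7.

7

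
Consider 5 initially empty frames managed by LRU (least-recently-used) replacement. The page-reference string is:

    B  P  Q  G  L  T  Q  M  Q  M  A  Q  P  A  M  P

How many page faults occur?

9

B → fault, frames [B]
P → fault, frames [B, P]
Q → fault, frames [B, P, Q]
G → fault, frames [B, P, Q, G]
L → fault, frames [B, P, Q, G, L]
T → fault, evict B, frames [P, Q, G, L, T]
Q → hit
M → fault, evict P, frames [G, L, T, Q, M]
Q → hit
M → hit
A → fault, evict G, frames [L, T, Q, M, A]
Q → hit
P → fault, evict L, frames [T, M, A, Q, P]
A → hit
M → hit
P → hit
Page faults: 9.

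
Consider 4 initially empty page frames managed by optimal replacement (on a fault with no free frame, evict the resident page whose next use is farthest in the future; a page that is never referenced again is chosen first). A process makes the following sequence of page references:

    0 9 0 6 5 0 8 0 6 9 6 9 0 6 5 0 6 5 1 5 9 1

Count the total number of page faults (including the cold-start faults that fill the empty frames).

0 -> miss, frames (0)
9 -> miss, frames (0 9)
0 -> hit
6 -> miss, frames (0 9 6)
5 -> miss, frames (0 9 6 5)
0 -> hit
8 -> miss, evict 5, frames (0 9 6 8)
0 -> hit
6 -> hit
9 -> hit
6 -> hit
9 -> hit
0 -> hit
6 -> hit
5 -> miss, evict 8, frames (0 9 6 5)
0 -> hit
6 -> hit
5 -> hit
1 -> miss, evict 6, frames (0 9 5 1)
5 -> hit
9 -> hit
1 -> hit
Page faults: 7.

7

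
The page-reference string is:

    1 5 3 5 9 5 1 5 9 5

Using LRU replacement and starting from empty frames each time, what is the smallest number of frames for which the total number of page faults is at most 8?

f=1: 10 faults
f=2: 6 faults
f=3: 5 faults
f=4: 4 faults
Smallest f with faults ≤ 8 is 2.

2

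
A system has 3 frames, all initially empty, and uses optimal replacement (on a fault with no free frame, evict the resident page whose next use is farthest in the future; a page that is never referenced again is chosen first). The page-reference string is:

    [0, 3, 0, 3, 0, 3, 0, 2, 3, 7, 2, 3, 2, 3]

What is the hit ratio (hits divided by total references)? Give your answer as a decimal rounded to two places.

0.71

0: fault, frames {0}
3: fault, frames {0,3}
0: hit
3: hit
0: hit
3: hit
0: hit
2: fault, frames {0,3,2}
3: hit
7: fault, evict 0, frames {3,2,7}
2: hit
3: hit
2: hit
3: hit
Hits: 10 of 14 references → 10/14 = 0.7143.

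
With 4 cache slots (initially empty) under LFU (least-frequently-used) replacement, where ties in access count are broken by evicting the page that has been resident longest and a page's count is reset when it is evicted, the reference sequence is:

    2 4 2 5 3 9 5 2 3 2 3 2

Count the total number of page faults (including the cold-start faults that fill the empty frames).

2 → miss, frames {2}
4 → miss, frames {2,4}
2 → hit
5 → miss, frames {2,4,5}
3 → miss, frames {2,4,5,3}
9 → miss, evict 4, frames {2,5,3,9}
5 → hit
2 → hit
3 → hit
2 → hit
3 → hit
2 → hit
Page faults: 5.

5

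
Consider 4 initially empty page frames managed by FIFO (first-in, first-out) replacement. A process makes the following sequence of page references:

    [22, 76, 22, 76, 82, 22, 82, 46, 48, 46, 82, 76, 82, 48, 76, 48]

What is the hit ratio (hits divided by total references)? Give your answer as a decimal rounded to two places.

0.69

22: miss, frames {22}
76: miss, frames {22,76}
22: hit
76: hit
82: miss, frames {22,76,82}
22: hit
82: hit
46: miss, frames {22,76,82,46}
48: miss, evict 22, frames {76,82,46,48}
46: hit
82: hit
76: hit
82: hit
48: hit
76: hit
48: hit
Hits: 11 of 16 references → 11/16 = 0.6875.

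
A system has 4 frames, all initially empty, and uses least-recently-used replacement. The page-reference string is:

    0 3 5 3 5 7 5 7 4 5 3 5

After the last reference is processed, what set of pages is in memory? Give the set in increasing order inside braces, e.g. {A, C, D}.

0: miss, frames {0}
3: miss, frames {0,3}
5: miss, frames {0,3,5}
3: hit
5: hit
7: miss, frames {0,3,5,7}
5: hit
7: hit
4: miss, evict 0, frames {3,5,7,4}
5: hit
3: hit
5: hit

{3, 4, 5, 7}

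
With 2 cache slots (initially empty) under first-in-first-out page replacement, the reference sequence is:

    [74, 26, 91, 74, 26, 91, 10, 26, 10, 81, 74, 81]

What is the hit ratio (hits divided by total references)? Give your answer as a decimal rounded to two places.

0.17

74 → miss, frames [74]
26 → miss, frames [74, 26]
91 → miss, evict 74, frames [26, 91]
74 → miss, evict 26, frames [91, 74]
26 → miss, evict 91, frames [74, 26]
91 → miss, evict 74, frames [26, 91]
10 → miss, evict 26, frames [91, 10]
26 → miss, evict 91, frames [10, 26]
10 → hit
81 → miss, evict 10, frames [26, 81]
74 → miss, evict 26, frames [81, 74]
81 → hit
Hits: 2 of 12 references → 2/12 = 0.1667.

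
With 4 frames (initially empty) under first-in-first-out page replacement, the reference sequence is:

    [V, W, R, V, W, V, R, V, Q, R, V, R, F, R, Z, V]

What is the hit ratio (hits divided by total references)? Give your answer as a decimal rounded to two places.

0.56

V → fault, frames [V]
W → fault, frames [V, W]
R → fault, frames [V, W, R]
V → hit
W → hit
V → hit
R → hit
V → hit
Q → fault, frames [V, W, R, Q]
R → hit
V → hit
R → hit
F → fault, evict V, frames [W, R, Q, F]
R → hit
Z → fault, evict W, frames [R, Q, F, Z]
V → fault, evict R, frames [Q, F, Z, V]
Hits: 9 of 16 references → 9/16 = 0.5625.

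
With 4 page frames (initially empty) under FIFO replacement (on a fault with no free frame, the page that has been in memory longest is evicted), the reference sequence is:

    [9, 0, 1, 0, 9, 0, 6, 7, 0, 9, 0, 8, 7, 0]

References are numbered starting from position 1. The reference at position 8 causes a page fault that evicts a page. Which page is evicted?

pos 1: 9: miss, frames (9)
pos 2: 0: miss, frames (9 0)
pos 3: 1: miss, frames (9 0 1)
pos 4: 0: hit
pos 5: 9: hit
pos 6: 0: hit
pos 7: 6: miss, frames (9 0 1 6)
pos 8: 7: miss, evict 9, frames (0 1 6 7)
At position 8, page 9 is evicted.

9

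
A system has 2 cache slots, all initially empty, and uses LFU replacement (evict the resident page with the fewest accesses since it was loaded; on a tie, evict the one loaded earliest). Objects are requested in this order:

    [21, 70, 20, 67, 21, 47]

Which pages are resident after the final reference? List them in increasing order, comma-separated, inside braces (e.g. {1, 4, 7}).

{21, 47}

21 → miss, frames (21)
70 → miss, frames (21 70)
20 → miss, evict 21, frames (70 20)
67 → miss, evict 70, frames (20 67)
21 → miss, evict 20, frames (67 21)
47 → miss, evict 67, frames (21 47)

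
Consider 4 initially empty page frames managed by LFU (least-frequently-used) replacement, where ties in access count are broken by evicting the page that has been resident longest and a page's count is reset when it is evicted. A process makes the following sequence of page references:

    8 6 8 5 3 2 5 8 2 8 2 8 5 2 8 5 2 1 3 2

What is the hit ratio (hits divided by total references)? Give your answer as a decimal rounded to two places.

0.65

8 -> miss, frames (8)
6 -> miss, frames (8 6)
8 -> hit
5 -> miss, frames (8 6 5)
3 -> miss, frames (8 6 5 3)
2 -> miss, evict 6, frames (8 5 3 2)
5 -> hit
8 -> hit
2 -> hit
8 -> hit
2 -> hit
8 -> hit
5 -> hit
2 -> hit
8 -> hit
5 -> hit
2 -> hit
1 -> miss, evict 3, frames (8 5 2 1)
3 -> miss, evict 1, frames (8 5 2 3)
2 -> hit
Hits: 13 of 20 references → 13/20 = 0.6500.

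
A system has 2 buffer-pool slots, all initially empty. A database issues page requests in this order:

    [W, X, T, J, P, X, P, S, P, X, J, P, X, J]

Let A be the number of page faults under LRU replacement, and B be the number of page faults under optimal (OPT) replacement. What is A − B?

Under LRU: F F F F F F . F . F F F F F → 12 faults.
Under OPT: F F F F F . . F . F F . F . → 9 faults.
A − B = 12 − 9 = 3.

3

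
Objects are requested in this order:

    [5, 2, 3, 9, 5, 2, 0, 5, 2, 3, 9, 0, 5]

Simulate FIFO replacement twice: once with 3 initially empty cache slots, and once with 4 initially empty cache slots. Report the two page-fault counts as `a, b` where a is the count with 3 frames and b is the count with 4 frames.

10, 11

3 frames: F F F F F F F . . F F . F → 10 faults.
4 frames: F F F F . . F F F F F F F → 11 faults.
11 > 10: adding a frame increased faults — Belady's anomaly.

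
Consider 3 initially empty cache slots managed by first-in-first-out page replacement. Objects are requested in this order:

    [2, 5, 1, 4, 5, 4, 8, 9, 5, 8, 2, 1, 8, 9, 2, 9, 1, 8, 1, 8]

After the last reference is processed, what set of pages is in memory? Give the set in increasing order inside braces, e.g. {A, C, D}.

2 → fault, frames [2]
5 → fault, frames [2, 5]
1 → fault, frames [2, 5, 1]
4 → fault, evict 2, frames [5, 1, 4]
5 → hit
4 → hit
8 → fault, evict 5, frames [1, 4, 8]
9 → fault, evict 1, frames [4, 8, 9]
5 → fault, evict 4, frames [8, 9, 5]
8 → hit
2 → fault, evict 8, frames [9, 5, 2]
1 → fault, evict 9, frames [5, 2, 1]
8 → fault, evict 5, frames [2, 1, 8]
9 → fault, evict 2, frames [1, 8, 9]
2 → fault, evict 1, frames [8, 9, 2]
9 → hit
1 → fault, evict 8, frames [9, 2, 1]
8 → fault, evict 9, frames [2, 1, 8]
1 → hit
8 → hit

{1, 2, 8}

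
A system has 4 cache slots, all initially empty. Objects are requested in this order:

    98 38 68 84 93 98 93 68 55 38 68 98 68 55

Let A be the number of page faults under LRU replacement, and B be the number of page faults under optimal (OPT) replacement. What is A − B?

3

Under LRU: F F F F F F . . F F . F . . → 9 faults.
Under OPT: F F F F F . . . F . . . . . → 6 faults.
A − B = 9 − 6 = 3.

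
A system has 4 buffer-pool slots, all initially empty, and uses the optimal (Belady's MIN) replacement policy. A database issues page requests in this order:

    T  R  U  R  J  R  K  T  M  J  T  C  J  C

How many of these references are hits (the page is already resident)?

7

T → miss, frames [T]
R → miss, frames [T, R]
U → miss, frames [T, R, U]
R → hit
J → miss, frames [T, R, U, J]
R → hit
K → miss, evict U, frames [T, R, J, K]
T → hit
M → miss, evict K, frames [T, R, J, M]
J → hit
T → hit
C → miss, evict M, frames [T, R, J, C]
J → hit
C → hit
Hits: 7.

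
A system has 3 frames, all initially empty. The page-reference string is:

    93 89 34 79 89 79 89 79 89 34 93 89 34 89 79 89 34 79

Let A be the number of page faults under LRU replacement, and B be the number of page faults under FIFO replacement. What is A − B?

-2

Under LRU: F F F F . . . . . . F . . . F . . . → 6 faults.
Under FIFO: F F F F . . . . . . F F F . F . . . → 8 faults.
A − B = 6 − 8 = -2.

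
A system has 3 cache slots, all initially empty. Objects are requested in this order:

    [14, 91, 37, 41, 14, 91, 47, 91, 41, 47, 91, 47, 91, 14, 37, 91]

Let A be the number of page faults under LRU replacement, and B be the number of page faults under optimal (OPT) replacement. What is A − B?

Under LRU: F F F F F F F . F . . . . F F . → 10 faults.
Under OPT: F F F F . . F . . . . . . F F . → 7 faults.
A − B = 10 − 7 = 3.

3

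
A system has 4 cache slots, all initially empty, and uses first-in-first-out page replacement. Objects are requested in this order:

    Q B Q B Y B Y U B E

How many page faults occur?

Q: fault, frames {Q}
B: fault, frames {Q,B}
Q: hit
B: hit
Y: fault, frames {Q,B,Y}
B: hit
Y: hit
U: fault, frames {Q,B,Y,U}
B: hit
E: fault, evict Q, frames {B,Y,U,E}
Page faults: 5.

5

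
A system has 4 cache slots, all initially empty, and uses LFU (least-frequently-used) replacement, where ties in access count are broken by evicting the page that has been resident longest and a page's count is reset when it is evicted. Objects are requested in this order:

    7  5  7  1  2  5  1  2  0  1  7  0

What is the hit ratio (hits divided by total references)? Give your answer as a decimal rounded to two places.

0.42

7: fault, frames (7)
5: fault, frames (7 5)
7: hit
1: fault, frames (7 5 1)
2: fault, frames (7 5 1 2)
5: hit
1: hit
2: hit
0: fault, evict 7, frames (5 1 2 0)
1: hit
7: fault, evict 0, frames (5 1 2 7)
0: fault, evict 7, frames (5 1 2 0)
Hits: 5 of 12 references → 5/12 = 0.4167.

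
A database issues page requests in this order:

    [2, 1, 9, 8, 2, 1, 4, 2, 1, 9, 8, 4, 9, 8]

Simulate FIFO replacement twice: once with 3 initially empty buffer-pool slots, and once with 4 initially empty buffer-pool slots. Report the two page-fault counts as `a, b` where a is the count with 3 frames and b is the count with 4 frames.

9, 10

3 frames: F F F F F F F . . F F . . . → 9 faults.
4 frames: F F F F . . F F F F F F . . → 10 faults.
10 > 9: adding a frame increased faults — Belady's anomaly.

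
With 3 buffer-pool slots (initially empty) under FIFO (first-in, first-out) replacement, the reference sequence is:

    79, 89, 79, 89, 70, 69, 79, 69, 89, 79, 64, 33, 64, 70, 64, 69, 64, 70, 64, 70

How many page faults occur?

79 -> fault, frames [79]
89 -> fault, frames [79, 89]
79 -> hit
89 -> hit
70 -> fault, frames [79, 89, 70]
69 -> fault, evict 79, frames [89, 70, 69]
79 -> fault, evict 89, frames [70, 69, 79]
69 -> hit
89 -> fault, evict 70, frames [69, 79, 89]
79 -> hit
64 -> fault, evict 69, frames [79, 89, 64]
33 -> fault, evict 79, frames [89, 64, 33]
64 -> hit
70 -> fault, evict 89, frames [64, 33, 70]
64 -> hit
69 -> fault, evict 64, frames [33, 70, 69]
64 -> fault, evict 33, frames [70, 69, 64]
70 -> hit
64 -> hit
70 -> hit
Page faults: 11.

11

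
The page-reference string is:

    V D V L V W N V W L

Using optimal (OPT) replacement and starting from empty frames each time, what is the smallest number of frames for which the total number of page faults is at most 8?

2

f=1: 10 faults
f=2: 7 faults
f=3: 6 faults
f=4: 5 faults
f=5: 5 faults
Smallest f with faults ≤ 8 is 2.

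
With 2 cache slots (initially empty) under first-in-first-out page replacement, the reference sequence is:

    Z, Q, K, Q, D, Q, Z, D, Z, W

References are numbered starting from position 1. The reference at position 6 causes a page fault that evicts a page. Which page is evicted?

pos 1: Z -> miss, frames {Z}
pos 2: Q -> miss, frames {Z,Q}
pos 3: K -> miss, evict Z, frames {Q,K}
pos 4: Q -> hit
pos 5: D -> miss, evict Q, frames {K,D}
pos 6: Q -> miss, evict K, frames {D,Q}
At position 6, page K is evicted.

K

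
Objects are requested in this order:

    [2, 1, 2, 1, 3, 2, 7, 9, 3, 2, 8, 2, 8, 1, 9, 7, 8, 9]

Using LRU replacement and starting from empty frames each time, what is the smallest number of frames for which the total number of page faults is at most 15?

f=1: 18 faults
f=2: 14 faults
f=3: 12 faults
f=4: 9 faults
f=5: 8 faults
f=6: 6 faults
Smallest f with faults ≤ 15 is 2.

2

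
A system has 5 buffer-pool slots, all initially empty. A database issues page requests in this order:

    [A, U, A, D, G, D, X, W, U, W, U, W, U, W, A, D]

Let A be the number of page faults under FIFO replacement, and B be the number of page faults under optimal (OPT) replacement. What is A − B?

1

Under FIFO: F F . F F . F F . . . . . . F . → 7 faults.
Under OPT: F F . F F . F F . . . . . . . . → 6 faults.
A − B = 7 − 6 = 1.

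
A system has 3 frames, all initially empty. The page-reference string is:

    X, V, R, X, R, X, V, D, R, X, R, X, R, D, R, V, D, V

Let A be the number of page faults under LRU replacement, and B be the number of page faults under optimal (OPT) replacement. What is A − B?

Under LRU: F F F . . . . F F F . . . . . F . . → 7 faults.
Under OPT: F F F . . . . F . . . . . . . F . . → 5 faults.
A − B = 7 − 5 = 2.

2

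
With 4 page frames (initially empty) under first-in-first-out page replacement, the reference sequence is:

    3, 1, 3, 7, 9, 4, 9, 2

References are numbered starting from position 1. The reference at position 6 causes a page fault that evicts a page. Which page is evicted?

pos 1: 3: miss, frames (3)
pos 2: 1: miss, frames (3 1)
pos 3: 3: hit
pos 4: 7: miss, frames (3 1 7)
pos 5: 9: miss, frames (3 1 7 9)
pos 6: 4: miss, evict 3, frames (1 7 9 4)
At position 6, page 3 is evicted.

3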